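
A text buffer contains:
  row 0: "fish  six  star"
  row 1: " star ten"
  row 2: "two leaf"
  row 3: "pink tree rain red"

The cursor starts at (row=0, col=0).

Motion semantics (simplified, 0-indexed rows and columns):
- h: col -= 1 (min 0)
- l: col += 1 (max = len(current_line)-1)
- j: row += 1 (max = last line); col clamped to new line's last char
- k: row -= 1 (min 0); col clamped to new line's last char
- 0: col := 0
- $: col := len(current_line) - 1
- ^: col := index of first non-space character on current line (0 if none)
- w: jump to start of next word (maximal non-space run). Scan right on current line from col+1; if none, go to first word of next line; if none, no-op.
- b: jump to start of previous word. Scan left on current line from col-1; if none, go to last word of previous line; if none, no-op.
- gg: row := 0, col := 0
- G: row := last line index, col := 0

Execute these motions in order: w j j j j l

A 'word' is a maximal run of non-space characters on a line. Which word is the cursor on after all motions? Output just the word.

After 1 (w): row=0 col=6 char='s'
After 2 (j): row=1 col=6 char='t'
After 3 (j): row=2 col=6 char='a'
After 4 (j): row=3 col=6 char='r'
After 5 (j): row=3 col=6 char='r'
After 6 (l): row=3 col=7 char='e'

Answer: tree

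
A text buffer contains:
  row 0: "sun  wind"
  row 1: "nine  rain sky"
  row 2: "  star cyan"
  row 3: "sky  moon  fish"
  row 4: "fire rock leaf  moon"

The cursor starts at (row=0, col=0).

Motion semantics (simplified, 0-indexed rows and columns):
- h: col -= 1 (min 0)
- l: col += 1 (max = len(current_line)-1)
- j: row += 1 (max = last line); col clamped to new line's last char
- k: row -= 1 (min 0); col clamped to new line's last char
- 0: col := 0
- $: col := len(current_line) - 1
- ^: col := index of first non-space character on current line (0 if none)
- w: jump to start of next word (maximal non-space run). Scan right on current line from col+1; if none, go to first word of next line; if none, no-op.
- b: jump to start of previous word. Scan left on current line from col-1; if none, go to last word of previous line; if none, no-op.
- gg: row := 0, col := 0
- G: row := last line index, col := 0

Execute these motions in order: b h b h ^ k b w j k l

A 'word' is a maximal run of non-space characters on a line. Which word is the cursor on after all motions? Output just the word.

After 1 (b): row=0 col=0 char='s'
After 2 (h): row=0 col=0 char='s'
After 3 (b): row=0 col=0 char='s'
After 4 (h): row=0 col=0 char='s'
After 5 (^): row=0 col=0 char='s'
After 6 (k): row=0 col=0 char='s'
After 7 (b): row=0 col=0 char='s'
After 8 (w): row=0 col=5 char='w'
After 9 (j): row=1 col=5 char='_'
After 10 (k): row=0 col=5 char='w'
After 11 (l): row=0 col=6 char='i'

Answer: wind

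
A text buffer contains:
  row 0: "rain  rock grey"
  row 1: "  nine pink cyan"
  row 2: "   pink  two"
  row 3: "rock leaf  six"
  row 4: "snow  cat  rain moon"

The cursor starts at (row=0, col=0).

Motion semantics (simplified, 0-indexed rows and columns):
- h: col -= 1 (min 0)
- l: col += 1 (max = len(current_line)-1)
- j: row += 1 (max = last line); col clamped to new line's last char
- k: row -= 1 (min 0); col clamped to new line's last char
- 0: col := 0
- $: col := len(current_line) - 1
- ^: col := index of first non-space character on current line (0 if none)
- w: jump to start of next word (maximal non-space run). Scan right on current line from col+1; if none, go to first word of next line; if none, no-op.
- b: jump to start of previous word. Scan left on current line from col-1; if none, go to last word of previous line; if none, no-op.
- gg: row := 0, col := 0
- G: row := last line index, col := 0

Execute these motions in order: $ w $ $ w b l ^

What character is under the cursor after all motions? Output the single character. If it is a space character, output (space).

Answer: n

Derivation:
After 1 ($): row=0 col=14 char='y'
After 2 (w): row=1 col=2 char='n'
After 3 ($): row=1 col=15 char='n'
After 4 ($): row=1 col=15 char='n'
After 5 (w): row=2 col=3 char='p'
After 6 (b): row=1 col=12 char='c'
After 7 (l): row=1 col=13 char='y'
After 8 (^): row=1 col=2 char='n'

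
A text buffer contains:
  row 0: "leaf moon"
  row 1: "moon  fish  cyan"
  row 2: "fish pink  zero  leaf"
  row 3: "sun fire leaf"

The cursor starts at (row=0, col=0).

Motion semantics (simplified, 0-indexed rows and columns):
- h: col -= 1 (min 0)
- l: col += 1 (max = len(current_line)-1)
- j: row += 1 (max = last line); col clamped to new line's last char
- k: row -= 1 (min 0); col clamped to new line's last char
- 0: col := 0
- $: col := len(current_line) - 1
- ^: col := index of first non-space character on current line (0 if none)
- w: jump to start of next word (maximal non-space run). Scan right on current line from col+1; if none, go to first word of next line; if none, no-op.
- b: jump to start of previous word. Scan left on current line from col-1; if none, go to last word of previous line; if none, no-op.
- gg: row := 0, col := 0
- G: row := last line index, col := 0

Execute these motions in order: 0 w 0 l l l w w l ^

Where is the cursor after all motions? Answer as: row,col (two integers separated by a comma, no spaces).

Answer: 1,0

Derivation:
After 1 (0): row=0 col=0 char='l'
After 2 (w): row=0 col=5 char='m'
After 3 (0): row=0 col=0 char='l'
After 4 (l): row=0 col=1 char='e'
After 5 (l): row=0 col=2 char='a'
After 6 (l): row=0 col=3 char='f'
After 7 (w): row=0 col=5 char='m'
After 8 (w): row=1 col=0 char='m'
After 9 (l): row=1 col=1 char='o'
After 10 (^): row=1 col=0 char='m'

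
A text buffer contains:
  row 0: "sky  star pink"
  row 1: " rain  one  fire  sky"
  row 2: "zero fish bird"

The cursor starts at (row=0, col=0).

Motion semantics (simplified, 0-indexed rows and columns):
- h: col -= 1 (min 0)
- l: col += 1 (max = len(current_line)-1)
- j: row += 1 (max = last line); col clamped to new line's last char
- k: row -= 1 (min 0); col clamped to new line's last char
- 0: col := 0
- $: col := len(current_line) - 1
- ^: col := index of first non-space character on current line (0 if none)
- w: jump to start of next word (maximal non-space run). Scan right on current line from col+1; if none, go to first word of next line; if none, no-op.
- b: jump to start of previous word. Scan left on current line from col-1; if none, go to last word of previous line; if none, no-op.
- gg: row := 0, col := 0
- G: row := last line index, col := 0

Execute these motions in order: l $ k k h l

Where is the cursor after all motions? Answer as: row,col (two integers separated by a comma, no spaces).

After 1 (l): row=0 col=1 char='k'
After 2 ($): row=0 col=13 char='k'
After 3 (k): row=0 col=13 char='k'
After 4 (k): row=0 col=13 char='k'
After 5 (h): row=0 col=12 char='n'
After 6 (l): row=0 col=13 char='k'

Answer: 0,13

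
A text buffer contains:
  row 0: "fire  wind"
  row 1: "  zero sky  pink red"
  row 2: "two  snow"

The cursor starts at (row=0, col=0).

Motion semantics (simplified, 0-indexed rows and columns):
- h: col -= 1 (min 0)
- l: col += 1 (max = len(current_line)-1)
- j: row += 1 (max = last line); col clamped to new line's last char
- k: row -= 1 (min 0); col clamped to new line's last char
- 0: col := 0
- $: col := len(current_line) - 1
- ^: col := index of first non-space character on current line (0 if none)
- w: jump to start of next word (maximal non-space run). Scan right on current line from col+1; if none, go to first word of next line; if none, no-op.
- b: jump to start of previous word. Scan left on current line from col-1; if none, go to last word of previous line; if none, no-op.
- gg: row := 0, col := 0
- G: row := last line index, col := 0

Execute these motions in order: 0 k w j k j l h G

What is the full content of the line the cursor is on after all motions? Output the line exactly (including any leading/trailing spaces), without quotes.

Answer: two  snow

Derivation:
After 1 (0): row=0 col=0 char='f'
After 2 (k): row=0 col=0 char='f'
After 3 (w): row=0 col=6 char='w'
After 4 (j): row=1 col=6 char='_'
After 5 (k): row=0 col=6 char='w'
After 6 (j): row=1 col=6 char='_'
After 7 (l): row=1 col=7 char='s'
After 8 (h): row=1 col=6 char='_'
After 9 (G): row=2 col=0 char='t'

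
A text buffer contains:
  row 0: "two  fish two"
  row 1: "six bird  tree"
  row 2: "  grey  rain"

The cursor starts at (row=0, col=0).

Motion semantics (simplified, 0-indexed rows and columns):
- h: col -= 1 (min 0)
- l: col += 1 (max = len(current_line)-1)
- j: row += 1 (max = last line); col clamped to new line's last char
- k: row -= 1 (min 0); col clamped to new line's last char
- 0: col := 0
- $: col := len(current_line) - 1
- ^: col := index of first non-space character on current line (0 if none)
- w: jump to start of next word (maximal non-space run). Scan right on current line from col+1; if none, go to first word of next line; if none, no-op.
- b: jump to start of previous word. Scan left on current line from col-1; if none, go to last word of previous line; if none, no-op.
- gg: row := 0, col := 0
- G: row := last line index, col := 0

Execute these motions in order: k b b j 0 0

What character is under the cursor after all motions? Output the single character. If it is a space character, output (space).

Answer: s

Derivation:
After 1 (k): row=0 col=0 char='t'
After 2 (b): row=0 col=0 char='t'
After 3 (b): row=0 col=0 char='t'
After 4 (j): row=1 col=0 char='s'
After 5 (0): row=1 col=0 char='s'
After 6 (0): row=1 col=0 char='s'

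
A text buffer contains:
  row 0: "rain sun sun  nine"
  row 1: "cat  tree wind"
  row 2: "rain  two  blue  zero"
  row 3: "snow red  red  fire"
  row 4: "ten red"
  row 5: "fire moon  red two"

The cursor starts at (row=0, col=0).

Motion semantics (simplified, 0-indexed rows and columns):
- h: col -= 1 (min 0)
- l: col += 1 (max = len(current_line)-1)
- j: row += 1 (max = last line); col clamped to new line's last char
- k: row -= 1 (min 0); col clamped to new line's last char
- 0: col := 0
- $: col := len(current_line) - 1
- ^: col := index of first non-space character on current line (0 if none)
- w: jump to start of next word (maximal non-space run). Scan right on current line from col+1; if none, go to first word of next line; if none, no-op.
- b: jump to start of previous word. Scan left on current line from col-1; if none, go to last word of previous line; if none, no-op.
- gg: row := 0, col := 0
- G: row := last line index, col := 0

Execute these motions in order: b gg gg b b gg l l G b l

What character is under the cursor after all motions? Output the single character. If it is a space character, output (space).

After 1 (b): row=0 col=0 char='r'
After 2 (gg): row=0 col=0 char='r'
After 3 (gg): row=0 col=0 char='r'
After 4 (b): row=0 col=0 char='r'
After 5 (b): row=0 col=0 char='r'
After 6 (gg): row=0 col=0 char='r'
After 7 (l): row=0 col=1 char='a'
After 8 (l): row=0 col=2 char='i'
After 9 (G): row=5 col=0 char='f'
After 10 (b): row=4 col=4 char='r'
After 11 (l): row=4 col=5 char='e'

Answer: e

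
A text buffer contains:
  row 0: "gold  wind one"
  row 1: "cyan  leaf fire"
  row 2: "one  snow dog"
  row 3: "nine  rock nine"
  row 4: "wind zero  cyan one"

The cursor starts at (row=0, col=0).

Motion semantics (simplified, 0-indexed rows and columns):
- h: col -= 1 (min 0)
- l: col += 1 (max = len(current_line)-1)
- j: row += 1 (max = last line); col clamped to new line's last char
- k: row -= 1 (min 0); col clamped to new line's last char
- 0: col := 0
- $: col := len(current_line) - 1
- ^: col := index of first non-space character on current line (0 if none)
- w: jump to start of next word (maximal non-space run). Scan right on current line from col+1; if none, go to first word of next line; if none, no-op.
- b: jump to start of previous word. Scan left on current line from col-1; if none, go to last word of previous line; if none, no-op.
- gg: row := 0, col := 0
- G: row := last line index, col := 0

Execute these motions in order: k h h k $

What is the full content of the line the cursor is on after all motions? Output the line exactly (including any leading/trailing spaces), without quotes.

Answer: gold  wind one

Derivation:
After 1 (k): row=0 col=0 char='g'
After 2 (h): row=0 col=0 char='g'
After 3 (h): row=0 col=0 char='g'
After 4 (k): row=0 col=0 char='g'
After 5 ($): row=0 col=13 char='e'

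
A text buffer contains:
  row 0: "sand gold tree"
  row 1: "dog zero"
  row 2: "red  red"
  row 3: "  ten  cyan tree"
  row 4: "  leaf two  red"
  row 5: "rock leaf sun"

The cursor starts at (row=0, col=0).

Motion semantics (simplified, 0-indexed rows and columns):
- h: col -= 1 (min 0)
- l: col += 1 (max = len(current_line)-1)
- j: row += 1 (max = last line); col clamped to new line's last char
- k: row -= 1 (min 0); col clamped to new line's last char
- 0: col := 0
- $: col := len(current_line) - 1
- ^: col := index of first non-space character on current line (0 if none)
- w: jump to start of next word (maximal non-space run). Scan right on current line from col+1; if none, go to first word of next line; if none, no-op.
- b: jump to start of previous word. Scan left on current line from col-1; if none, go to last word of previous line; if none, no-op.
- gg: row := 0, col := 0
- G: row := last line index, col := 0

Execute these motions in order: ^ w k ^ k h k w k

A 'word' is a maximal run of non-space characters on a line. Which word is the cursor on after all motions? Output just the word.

After 1 (^): row=0 col=0 char='s'
After 2 (w): row=0 col=5 char='g'
After 3 (k): row=0 col=5 char='g'
After 4 (^): row=0 col=0 char='s'
After 5 (k): row=0 col=0 char='s'
After 6 (h): row=0 col=0 char='s'
After 7 (k): row=0 col=0 char='s'
After 8 (w): row=0 col=5 char='g'
After 9 (k): row=0 col=5 char='g'

Answer: gold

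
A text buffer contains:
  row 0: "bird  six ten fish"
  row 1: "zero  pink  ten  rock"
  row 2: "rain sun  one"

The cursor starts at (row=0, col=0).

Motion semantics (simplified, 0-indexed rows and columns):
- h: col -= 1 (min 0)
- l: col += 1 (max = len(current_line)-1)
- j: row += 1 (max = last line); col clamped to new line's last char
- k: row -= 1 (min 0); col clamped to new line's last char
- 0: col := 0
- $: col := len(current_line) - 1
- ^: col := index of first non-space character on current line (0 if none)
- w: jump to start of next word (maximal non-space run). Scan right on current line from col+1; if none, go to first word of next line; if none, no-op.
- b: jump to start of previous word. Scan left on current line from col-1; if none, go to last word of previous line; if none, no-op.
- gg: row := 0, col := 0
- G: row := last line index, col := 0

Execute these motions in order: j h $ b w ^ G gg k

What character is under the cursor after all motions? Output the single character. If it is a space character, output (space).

Answer: b

Derivation:
After 1 (j): row=1 col=0 char='z'
After 2 (h): row=1 col=0 char='z'
After 3 ($): row=1 col=20 char='k'
After 4 (b): row=1 col=17 char='r'
After 5 (w): row=2 col=0 char='r'
After 6 (^): row=2 col=0 char='r'
After 7 (G): row=2 col=0 char='r'
After 8 (gg): row=0 col=0 char='b'
After 9 (k): row=0 col=0 char='b'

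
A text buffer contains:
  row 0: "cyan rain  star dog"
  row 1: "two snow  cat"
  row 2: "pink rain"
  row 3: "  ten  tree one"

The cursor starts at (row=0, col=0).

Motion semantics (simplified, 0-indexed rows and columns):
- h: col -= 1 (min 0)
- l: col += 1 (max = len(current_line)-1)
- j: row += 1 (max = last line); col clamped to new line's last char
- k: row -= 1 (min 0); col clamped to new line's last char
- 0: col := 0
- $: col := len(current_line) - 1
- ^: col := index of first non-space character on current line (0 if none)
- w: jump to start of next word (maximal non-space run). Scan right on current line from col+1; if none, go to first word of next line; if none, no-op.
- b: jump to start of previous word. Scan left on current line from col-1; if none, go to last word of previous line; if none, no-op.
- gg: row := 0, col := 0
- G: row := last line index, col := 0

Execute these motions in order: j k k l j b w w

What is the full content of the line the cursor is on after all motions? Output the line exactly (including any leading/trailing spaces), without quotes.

Answer: two snow  cat

Derivation:
After 1 (j): row=1 col=0 char='t'
After 2 (k): row=0 col=0 char='c'
After 3 (k): row=0 col=0 char='c'
After 4 (l): row=0 col=1 char='y'
After 5 (j): row=1 col=1 char='w'
After 6 (b): row=1 col=0 char='t'
After 7 (w): row=1 col=4 char='s'
After 8 (w): row=1 col=10 char='c'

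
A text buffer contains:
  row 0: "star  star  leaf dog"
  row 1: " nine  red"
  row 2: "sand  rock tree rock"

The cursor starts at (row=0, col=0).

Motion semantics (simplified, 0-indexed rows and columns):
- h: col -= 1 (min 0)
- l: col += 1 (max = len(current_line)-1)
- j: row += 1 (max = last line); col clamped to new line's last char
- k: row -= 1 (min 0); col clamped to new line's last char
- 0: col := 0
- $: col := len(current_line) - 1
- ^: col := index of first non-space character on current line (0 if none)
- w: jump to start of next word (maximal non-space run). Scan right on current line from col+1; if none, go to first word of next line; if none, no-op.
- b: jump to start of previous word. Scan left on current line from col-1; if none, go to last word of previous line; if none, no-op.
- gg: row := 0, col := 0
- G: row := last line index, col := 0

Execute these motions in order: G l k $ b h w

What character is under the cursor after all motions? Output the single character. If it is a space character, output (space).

Answer: r

Derivation:
After 1 (G): row=2 col=0 char='s'
After 2 (l): row=2 col=1 char='a'
After 3 (k): row=1 col=1 char='n'
After 4 ($): row=1 col=9 char='d'
After 5 (b): row=1 col=7 char='r'
After 6 (h): row=1 col=6 char='_'
After 7 (w): row=1 col=7 char='r'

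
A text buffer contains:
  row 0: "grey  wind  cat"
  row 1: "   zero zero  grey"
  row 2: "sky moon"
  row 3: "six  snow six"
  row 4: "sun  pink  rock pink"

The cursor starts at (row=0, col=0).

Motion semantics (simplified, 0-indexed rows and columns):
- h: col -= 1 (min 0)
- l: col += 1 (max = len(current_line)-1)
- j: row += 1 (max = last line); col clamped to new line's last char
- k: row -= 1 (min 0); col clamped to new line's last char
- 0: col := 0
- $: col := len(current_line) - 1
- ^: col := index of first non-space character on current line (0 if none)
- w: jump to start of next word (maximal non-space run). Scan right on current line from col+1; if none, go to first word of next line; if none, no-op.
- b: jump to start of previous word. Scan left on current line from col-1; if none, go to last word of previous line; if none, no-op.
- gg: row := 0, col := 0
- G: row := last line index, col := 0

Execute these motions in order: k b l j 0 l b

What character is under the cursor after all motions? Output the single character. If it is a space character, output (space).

Answer: c

Derivation:
After 1 (k): row=0 col=0 char='g'
After 2 (b): row=0 col=0 char='g'
After 3 (l): row=0 col=1 char='r'
After 4 (j): row=1 col=1 char='_'
After 5 (0): row=1 col=0 char='_'
After 6 (l): row=1 col=1 char='_'
After 7 (b): row=0 col=12 char='c'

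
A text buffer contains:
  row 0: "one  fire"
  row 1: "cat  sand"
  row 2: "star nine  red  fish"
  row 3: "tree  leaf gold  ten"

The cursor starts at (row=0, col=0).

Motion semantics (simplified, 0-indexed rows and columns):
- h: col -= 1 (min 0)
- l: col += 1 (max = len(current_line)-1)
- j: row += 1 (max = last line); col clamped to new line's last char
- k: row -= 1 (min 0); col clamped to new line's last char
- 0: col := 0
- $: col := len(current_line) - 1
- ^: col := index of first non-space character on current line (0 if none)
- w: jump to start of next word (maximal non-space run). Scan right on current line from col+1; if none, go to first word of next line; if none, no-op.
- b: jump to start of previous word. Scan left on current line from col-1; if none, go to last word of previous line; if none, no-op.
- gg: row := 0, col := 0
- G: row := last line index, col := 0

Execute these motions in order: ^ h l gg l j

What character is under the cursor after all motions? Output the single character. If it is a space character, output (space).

Answer: a

Derivation:
After 1 (^): row=0 col=0 char='o'
After 2 (h): row=0 col=0 char='o'
After 3 (l): row=0 col=1 char='n'
After 4 (gg): row=0 col=0 char='o'
After 5 (l): row=0 col=1 char='n'
After 6 (j): row=1 col=1 char='a'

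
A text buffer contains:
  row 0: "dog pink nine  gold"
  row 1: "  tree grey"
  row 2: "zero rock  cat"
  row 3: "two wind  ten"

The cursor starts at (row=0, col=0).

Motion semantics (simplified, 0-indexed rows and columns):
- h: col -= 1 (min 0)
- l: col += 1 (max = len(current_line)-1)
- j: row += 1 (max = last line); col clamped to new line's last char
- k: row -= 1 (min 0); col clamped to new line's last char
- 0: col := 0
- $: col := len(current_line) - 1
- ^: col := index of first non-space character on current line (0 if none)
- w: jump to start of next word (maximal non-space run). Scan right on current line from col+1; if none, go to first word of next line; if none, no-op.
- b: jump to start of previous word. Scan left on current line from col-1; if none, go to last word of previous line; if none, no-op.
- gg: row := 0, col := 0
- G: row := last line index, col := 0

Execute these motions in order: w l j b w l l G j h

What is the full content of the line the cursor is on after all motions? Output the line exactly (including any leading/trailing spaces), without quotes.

After 1 (w): row=0 col=4 char='p'
After 2 (l): row=0 col=5 char='i'
After 3 (j): row=1 col=5 char='e'
After 4 (b): row=1 col=2 char='t'
After 5 (w): row=1 col=7 char='g'
After 6 (l): row=1 col=8 char='r'
After 7 (l): row=1 col=9 char='e'
After 8 (G): row=3 col=0 char='t'
After 9 (j): row=3 col=0 char='t'
After 10 (h): row=3 col=0 char='t'

Answer: two wind  ten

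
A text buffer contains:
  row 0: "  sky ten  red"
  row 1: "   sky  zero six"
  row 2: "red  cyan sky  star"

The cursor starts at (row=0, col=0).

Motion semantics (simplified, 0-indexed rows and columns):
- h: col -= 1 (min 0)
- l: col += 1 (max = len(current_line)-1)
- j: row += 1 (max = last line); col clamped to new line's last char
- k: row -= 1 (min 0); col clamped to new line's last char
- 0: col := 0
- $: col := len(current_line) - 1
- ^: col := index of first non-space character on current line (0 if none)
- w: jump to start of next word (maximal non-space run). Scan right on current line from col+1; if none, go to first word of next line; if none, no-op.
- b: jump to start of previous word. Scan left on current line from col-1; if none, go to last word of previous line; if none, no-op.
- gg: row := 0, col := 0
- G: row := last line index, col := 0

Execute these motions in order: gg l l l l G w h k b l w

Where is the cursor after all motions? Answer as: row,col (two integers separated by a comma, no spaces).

After 1 (gg): row=0 col=0 char='_'
After 2 (l): row=0 col=1 char='_'
After 3 (l): row=0 col=2 char='s'
After 4 (l): row=0 col=3 char='k'
After 5 (l): row=0 col=4 char='y'
After 6 (G): row=2 col=0 char='r'
After 7 (w): row=2 col=5 char='c'
After 8 (h): row=2 col=4 char='_'
After 9 (k): row=1 col=4 char='k'
After 10 (b): row=1 col=3 char='s'
After 11 (l): row=1 col=4 char='k'
After 12 (w): row=1 col=8 char='z'

Answer: 1,8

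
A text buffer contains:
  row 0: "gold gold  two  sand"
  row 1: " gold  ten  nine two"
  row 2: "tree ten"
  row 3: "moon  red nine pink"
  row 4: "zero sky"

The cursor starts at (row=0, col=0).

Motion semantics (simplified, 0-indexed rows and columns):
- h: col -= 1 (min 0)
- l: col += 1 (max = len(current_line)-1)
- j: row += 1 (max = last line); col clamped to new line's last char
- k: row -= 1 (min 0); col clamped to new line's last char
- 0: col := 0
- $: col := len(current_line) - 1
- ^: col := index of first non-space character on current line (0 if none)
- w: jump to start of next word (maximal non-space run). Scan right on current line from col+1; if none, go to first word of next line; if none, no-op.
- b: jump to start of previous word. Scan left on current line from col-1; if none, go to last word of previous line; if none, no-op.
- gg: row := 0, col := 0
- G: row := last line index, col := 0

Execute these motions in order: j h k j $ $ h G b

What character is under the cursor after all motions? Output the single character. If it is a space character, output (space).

After 1 (j): row=1 col=0 char='_'
After 2 (h): row=1 col=0 char='_'
After 3 (k): row=0 col=0 char='g'
After 4 (j): row=1 col=0 char='_'
After 5 ($): row=1 col=19 char='o'
After 6 ($): row=1 col=19 char='o'
After 7 (h): row=1 col=18 char='w'
After 8 (G): row=4 col=0 char='z'
After 9 (b): row=3 col=15 char='p'

Answer: p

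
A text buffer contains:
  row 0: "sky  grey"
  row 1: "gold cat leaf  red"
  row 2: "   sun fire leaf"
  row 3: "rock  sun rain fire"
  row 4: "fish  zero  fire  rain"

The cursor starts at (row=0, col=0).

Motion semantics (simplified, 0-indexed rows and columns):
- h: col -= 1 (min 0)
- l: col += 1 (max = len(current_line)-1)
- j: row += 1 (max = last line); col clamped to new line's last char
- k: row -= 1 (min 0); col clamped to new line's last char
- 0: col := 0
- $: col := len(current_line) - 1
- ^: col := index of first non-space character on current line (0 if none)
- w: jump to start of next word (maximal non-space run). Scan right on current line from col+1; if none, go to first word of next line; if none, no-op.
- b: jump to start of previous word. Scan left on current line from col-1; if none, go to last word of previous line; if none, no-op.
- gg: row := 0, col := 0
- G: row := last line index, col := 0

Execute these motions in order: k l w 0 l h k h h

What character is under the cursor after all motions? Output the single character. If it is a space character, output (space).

After 1 (k): row=0 col=0 char='s'
After 2 (l): row=0 col=1 char='k'
After 3 (w): row=0 col=5 char='g'
After 4 (0): row=0 col=0 char='s'
After 5 (l): row=0 col=1 char='k'
After 6 (h): row=0 col=0 char='s'
After 7 (k): row=0 col=0 char='s'
After 8 (h): row=0 col=0 char='s'
After 9 (h): row=0 col=0 char='s'

Answer: s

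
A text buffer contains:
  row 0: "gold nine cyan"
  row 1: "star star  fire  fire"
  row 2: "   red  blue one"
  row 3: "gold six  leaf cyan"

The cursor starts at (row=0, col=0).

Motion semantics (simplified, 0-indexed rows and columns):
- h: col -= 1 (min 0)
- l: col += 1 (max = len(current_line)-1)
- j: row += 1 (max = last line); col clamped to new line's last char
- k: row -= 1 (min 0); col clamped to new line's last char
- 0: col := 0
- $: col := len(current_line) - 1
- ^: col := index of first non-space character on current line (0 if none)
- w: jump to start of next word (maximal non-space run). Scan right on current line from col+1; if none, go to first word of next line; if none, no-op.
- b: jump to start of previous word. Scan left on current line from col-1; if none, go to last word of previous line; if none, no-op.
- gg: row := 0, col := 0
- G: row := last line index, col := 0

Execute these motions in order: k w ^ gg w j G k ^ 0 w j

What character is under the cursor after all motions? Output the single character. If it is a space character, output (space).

Answer: d

Derivation:
After 1 (k): row=0 col=0 char='g'
After 2 (w): row=0 col=5 char='n'
After 3 (^): row=0 col=0 char='g'
After 4 (gg): row=0 col=0 char='g'
After 5 (w): row=0 col=5 char='n'
After 6 (j): row=1 col=5 char='s'
After 7 (G): row=3 col=0 char='g'
After 8 (k): row=2 col=0 char='_'
After 9 (^): row=2 col=3 char='r'
After 10 (0): row=2 col=0 char='_'
After 11 (w): row=2 col=3 char='r'
After 12 (j): row=3 col=3 char='d'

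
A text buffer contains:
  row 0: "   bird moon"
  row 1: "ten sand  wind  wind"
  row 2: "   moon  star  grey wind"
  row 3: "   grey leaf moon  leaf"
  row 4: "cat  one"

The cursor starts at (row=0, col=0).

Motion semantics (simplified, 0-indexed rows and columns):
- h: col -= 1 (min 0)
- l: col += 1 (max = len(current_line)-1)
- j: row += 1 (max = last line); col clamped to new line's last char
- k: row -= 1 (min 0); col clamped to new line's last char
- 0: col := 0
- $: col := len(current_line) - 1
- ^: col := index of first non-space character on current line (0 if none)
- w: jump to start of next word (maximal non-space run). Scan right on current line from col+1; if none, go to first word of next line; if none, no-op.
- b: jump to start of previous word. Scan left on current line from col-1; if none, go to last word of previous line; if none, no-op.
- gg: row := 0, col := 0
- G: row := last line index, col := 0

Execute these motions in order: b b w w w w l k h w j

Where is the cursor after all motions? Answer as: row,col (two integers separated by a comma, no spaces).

Answer: 1,8

Derivation:
After 1 (b): row=0 col=0 char='_'
After 2 (b): row=0 col=0 char='_'
After 3 (w): row=0 col=3 char='b'
After 4 (w): row=0 col=8 char='m'
After 5 (w): row=1 col=0 char='t'
After 6 (w): row=1 col=4 char='s'
After 7 (l): row=1 col=5 char='a'
After 8 (k): row=0 col=5 char='r'
After 9 (h): row=0 col=4 char='i'
After 10 (w): row=0 col=8 char='m'
After 11 (j): row=1 col=8 char='_'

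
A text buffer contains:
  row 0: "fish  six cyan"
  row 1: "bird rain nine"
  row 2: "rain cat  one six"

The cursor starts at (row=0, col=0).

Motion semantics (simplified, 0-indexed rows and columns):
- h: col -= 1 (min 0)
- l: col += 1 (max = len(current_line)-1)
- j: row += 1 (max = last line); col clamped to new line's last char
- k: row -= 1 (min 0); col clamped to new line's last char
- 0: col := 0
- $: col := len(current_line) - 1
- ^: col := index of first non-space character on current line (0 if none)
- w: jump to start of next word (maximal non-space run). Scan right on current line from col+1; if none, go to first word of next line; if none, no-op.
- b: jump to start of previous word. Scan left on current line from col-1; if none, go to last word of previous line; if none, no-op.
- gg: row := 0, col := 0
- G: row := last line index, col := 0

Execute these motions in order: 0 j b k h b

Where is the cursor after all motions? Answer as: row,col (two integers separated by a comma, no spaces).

After 1 (0): row=0 col=0 char='f'
After 2 (j): row=1 col=0 char='b'
After 3 (b): row=0 col=10 char='c'
After 4 (k): row=0 col=10 char='c'
After 5 (h): row=0 col=9 char='_'
After 6 (b): row=0 col=6 char='s'

Answer: 0,6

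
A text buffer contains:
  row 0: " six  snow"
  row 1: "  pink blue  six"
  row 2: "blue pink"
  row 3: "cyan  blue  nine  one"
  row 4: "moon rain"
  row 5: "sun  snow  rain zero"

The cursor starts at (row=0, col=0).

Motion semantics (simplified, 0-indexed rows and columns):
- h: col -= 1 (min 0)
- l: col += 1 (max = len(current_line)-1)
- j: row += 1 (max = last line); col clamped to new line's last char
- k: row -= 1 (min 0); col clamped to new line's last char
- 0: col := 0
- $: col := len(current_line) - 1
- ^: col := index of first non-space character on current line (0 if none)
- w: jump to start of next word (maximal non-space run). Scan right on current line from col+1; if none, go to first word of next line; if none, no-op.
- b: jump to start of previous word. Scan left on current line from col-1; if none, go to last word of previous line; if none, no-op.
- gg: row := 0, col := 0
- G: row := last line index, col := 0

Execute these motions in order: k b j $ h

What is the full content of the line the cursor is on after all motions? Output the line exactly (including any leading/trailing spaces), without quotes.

Answer:   pink blue  six

Derivation:
After 1 (k): row=0 col=0 char='_'
After 2 (b): row=0 col=0 char='_'
After 3 (j): row=1 col=0 char='_'
After 4 ($): row=1 col=15 char='x'
After 5 (h): row=1 col=14 char='i'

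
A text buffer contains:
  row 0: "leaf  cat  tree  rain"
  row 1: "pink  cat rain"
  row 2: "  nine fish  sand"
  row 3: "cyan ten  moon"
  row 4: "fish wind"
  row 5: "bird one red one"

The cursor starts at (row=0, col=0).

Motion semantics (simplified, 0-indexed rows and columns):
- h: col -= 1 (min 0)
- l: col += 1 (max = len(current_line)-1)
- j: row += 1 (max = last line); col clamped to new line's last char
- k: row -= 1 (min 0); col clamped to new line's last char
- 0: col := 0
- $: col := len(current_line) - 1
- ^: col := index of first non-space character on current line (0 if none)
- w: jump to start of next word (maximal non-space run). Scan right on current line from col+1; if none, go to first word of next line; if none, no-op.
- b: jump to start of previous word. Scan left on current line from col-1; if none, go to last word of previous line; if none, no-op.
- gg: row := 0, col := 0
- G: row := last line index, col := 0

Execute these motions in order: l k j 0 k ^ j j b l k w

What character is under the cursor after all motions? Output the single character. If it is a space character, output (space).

Answer: r

Derivation:
After 1 (l): row=0 col=1 char='e'
After 2 (k): row=0 col=1 char='e'
After 3 (j): row=1 col=1 char='i'
After 4 (0): row=1 col=0 char='p'
After 5 (k): row=0 col=0 char='l'
After 6 (^): row=0 col=0 char='l'
After 7 (j): row=1 col=0 char='p'
After 8 (j): row=2 col=0 char='_'
After 9 (b): row=1 col=10 char='r'
After 10 (l): row=1 col=11 char='a'
After 11 (k): row=0 col=11 char='t'
After 12 (w): row=0 col=17 char='r'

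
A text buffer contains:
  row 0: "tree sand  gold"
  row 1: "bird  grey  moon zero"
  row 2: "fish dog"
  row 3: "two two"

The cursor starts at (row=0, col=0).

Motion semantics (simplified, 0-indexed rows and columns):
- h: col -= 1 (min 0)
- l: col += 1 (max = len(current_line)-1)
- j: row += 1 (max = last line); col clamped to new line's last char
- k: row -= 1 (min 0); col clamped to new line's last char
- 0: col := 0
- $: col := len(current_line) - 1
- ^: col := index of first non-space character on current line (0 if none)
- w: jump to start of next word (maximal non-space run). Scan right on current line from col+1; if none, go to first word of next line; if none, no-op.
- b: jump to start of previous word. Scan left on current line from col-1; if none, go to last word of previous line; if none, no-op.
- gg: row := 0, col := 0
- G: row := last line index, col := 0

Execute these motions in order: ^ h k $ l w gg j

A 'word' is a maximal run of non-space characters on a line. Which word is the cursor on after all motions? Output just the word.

After 1 (^): row=0 col=0 char='t'
After 2 (h): row=0 col=0 char='t'
After 3 (k): row=0 col=0 char='t'
After 4 ($): row=0 col=14 char='d'
After 5 (l): row=0 col=14 char='d'
After 6 (w): row=1 col=0 char='b'
After 7 (gg): row=0 col=0 char='t'
After 8 (j): row=1 col=0 char='b'

Answer: bird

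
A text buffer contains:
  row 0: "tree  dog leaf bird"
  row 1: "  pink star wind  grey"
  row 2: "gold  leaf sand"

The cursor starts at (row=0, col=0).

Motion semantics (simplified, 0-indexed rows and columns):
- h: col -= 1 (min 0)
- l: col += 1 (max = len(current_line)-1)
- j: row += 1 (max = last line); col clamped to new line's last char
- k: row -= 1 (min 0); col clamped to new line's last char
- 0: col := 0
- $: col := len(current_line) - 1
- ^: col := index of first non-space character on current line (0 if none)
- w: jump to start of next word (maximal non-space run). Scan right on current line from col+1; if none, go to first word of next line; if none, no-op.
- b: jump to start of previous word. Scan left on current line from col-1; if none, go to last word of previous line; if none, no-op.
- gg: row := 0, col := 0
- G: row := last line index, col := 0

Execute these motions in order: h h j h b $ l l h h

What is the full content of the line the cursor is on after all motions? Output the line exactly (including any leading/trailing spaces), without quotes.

Answer: tree  dog leaf bird

Derivation:
After 1 (h): row=0 col=0 char='t'
After 2 (h): row=0 col=0 char='t'
After 3 (j): row=1 col=0 char='_'
After 4 (h): row=1 col=0 char='_'
After 5 (b): row=0 col=15 char='b'
After 6 ($): row=0 col=18 char='d'
After 7 (l): row=0 col=18 char='d'
After 8 (l): row=0 col=18 char='d'
After 9 (h): row=0 col=17 char='r'
After 10 (h): row=0 col=16 char='i'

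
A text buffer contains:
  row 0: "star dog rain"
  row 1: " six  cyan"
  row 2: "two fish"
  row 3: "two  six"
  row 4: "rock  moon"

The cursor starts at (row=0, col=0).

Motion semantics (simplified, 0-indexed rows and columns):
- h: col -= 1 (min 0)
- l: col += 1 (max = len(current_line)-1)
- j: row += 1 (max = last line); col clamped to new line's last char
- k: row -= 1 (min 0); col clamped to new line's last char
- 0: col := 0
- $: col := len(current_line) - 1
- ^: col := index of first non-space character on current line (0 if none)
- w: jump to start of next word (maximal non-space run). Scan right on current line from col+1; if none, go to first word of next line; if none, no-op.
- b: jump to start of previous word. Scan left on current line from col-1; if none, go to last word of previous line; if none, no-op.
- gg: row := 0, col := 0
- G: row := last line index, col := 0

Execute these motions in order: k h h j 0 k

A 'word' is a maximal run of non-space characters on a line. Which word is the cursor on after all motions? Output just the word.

Answer: star

Derivation:
After 1 (k): row=0 col=0 char='s'
After 2 (h): row=0 col=0 char='s'
After 3 (h): row=0 col=0 char='s'
After 4 (j): row=1 col=0 char='_'
After 5 (0): row=1 col=0 char='_'
After 6 (k): row=0 col=0 char='s'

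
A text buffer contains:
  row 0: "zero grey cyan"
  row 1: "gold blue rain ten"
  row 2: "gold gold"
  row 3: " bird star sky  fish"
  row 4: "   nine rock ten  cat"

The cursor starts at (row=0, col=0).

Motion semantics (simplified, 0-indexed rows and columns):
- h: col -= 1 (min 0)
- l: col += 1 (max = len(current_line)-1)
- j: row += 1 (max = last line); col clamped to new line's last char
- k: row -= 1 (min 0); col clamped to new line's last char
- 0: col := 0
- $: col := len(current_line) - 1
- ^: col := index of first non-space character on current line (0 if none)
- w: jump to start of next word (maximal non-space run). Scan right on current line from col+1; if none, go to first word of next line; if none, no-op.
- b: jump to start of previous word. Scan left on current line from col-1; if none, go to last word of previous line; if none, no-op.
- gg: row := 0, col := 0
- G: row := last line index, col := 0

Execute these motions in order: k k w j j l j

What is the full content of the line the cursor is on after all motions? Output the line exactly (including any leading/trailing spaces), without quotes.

Answer:  bird star sky  fish

Derivation:
After 1 (k): row=0 col=0 char='z'
After 2 (k): row=0 col=0 char='z'
After 3 (w): row=0 col=5 char='g'
After 4 (j): row=1 col=5 char='b'
After 5 (j): row=2 col=5 char='g'
After 6 (l): row=2 col=6 char='o'
After 7 (j): row=3 col=6 char='s'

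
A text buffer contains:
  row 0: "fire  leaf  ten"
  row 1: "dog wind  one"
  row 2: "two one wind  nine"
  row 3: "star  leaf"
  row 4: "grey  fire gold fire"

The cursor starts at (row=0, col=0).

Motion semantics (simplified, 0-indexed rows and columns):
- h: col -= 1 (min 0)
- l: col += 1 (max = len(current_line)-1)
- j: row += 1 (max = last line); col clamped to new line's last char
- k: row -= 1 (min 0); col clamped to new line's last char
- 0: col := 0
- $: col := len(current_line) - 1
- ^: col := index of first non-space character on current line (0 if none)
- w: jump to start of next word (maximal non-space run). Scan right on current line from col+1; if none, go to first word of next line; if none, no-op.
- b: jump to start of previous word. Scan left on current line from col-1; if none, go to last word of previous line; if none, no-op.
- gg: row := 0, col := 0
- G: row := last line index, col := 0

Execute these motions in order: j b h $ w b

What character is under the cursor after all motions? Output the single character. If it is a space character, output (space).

After 1 (j): row=1 col=0 char='d'
After 2 (b): row=0 col=12 char='t'
After 3 (h): row=0 col=11 char='_'
After 4 ($): row=0 col=14 char='n'
After 5 (w): row=1 col=0 char='d'
After 6 (b): row=0 col=12 char='t'

Answer: t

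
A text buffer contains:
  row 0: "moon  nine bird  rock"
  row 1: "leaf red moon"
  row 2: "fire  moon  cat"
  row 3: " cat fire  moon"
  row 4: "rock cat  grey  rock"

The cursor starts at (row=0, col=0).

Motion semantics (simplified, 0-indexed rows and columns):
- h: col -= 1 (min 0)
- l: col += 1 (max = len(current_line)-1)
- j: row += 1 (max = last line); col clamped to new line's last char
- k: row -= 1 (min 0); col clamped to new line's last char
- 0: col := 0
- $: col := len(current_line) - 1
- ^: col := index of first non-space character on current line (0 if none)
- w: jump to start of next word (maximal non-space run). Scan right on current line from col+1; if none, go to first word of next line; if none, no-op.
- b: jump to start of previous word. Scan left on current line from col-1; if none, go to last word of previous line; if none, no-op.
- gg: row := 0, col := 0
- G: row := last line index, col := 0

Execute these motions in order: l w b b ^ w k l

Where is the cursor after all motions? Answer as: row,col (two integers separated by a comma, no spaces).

Answer: 0,7

Derivation:
After 1 (l): row=0 col=1 char='o'
After 2 (w): row=0 col=6 char='n'
After 3 (b): row=0 col=0 char='m'
After 4 (b): row=0 col=0 char='m'
After 5 (^): row=0 col=0 char='m'
After 6 (w): row=0 col=6 char='n'
After 7 (k): row=0 col=6 char='n'
After 8 (l): row=0 col=7 char='i'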